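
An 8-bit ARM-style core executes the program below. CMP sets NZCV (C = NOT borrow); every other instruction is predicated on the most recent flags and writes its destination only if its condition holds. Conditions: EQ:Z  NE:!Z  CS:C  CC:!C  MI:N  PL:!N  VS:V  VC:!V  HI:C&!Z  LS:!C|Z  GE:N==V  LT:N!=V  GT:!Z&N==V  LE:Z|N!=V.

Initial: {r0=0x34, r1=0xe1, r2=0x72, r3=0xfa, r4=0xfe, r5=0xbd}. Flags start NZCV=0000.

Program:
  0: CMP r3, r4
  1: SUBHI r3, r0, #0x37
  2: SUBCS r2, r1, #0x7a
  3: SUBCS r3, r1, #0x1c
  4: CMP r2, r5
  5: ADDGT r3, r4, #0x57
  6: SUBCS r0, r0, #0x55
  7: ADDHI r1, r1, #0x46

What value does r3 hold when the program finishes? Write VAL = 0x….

VAL = 0x55

0: ✓ CMP  NZCV=1000
1: · SUBHI
2: · SUBCS
3: · SUBCS
4: ✓ CMP  NZCV=1001
5: ✓ ADDGT  r3←0x55
6: · SUBCS
7: · ADDHI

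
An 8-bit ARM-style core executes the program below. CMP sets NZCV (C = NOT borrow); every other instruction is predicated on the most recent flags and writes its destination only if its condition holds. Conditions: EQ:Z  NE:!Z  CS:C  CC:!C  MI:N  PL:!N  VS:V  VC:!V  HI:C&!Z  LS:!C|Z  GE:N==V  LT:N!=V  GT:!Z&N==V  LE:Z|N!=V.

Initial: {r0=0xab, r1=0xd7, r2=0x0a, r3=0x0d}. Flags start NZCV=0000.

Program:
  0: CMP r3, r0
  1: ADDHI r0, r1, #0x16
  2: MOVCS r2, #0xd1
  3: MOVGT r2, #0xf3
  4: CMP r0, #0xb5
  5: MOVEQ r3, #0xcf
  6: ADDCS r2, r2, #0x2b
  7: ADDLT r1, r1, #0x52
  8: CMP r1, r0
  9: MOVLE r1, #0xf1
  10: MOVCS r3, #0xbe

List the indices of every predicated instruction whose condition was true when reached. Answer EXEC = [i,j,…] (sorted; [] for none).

0: ✓ CMP  NZCV=0000
1: · ADDHI
2: · MOVCS
3: ✓ MOVGT  r2←0xf3
4: ✓ CMP  NZCV=1000
5: · MOVEQ
6: · ADDCS
7: ✓ ADDLT  r1←0x29
8: ✓ CMP  NZCV=0000
9: · MOVLE
10: · MOVCS

EXEC = [3,7]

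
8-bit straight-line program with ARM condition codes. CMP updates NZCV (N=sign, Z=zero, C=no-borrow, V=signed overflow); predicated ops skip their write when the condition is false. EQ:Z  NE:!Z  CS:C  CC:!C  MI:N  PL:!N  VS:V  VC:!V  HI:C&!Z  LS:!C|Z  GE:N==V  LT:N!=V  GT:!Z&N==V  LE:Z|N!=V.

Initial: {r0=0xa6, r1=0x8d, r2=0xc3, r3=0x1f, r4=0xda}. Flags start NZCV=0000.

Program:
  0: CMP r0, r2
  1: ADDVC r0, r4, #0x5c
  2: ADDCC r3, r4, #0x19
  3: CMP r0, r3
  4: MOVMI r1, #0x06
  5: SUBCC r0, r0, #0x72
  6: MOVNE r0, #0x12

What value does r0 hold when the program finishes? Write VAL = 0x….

VAL = 0x12

[0] flags=1000 → (cmp)
[1] flags=1000 VC?T → r0=0x36
[2] flags=1000 CC?T → r3=0xf3
[3] flags=0000 → (cmp)
[4] flags=0000 MI?F → skip
[5] flags=0000 CC?T → r0=0xc4
[6] flags=0000 NE?T → r0=0x12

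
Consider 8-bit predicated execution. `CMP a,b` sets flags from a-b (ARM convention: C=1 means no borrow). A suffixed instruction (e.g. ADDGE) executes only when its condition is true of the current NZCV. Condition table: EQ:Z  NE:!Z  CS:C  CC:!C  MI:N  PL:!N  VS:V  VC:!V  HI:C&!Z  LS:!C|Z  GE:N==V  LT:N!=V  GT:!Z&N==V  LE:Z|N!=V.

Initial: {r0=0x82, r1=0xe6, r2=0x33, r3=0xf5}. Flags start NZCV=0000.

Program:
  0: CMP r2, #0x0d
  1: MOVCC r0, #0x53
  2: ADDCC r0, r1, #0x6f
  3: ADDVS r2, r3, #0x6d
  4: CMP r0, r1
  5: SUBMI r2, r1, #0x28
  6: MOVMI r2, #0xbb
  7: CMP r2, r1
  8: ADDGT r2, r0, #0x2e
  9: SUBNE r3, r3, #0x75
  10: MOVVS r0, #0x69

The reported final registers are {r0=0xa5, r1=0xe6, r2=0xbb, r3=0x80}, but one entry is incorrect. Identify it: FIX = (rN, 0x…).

FIX = (r0, 0x82)

0: ✓ CMP  NZCV=0010
1: · MOVCC
2: · ADDCC
3: · ADDVS
4: ✓ CMP  NZCV=1000
5: ✓ SUBMI  r2←0xbe
6: ✓ MOVMI  r2←0xbb
7: ✓ CMP  NZCV=1000
8: · ADDGT
9: ✓ SUBNE  r3←0x80
10: · MOVVS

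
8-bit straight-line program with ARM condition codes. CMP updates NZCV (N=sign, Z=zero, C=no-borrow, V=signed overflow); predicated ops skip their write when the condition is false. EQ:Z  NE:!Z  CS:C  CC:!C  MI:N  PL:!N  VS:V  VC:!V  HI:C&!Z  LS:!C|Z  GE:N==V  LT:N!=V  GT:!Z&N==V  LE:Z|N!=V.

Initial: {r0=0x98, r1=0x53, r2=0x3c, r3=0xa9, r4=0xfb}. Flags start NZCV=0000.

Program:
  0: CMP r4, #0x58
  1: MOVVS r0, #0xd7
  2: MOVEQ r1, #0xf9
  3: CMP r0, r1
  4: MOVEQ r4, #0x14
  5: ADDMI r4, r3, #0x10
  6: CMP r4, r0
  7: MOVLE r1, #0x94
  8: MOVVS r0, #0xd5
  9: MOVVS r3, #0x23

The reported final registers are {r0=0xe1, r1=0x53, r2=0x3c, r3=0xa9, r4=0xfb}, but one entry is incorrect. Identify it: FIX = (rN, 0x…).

FIX = (r0, 0x98)

0: ✓ CMP  NZCV=1010
1: · MOVVS
2: · MOVEQ
3: ✓ CMP  NZCV=0011
4: · MOVEQ
5: · ADDMI
6: ✓ CMP  NZCV=0010
7: · MOVLE
8: · MOVVS
9: · MOVVS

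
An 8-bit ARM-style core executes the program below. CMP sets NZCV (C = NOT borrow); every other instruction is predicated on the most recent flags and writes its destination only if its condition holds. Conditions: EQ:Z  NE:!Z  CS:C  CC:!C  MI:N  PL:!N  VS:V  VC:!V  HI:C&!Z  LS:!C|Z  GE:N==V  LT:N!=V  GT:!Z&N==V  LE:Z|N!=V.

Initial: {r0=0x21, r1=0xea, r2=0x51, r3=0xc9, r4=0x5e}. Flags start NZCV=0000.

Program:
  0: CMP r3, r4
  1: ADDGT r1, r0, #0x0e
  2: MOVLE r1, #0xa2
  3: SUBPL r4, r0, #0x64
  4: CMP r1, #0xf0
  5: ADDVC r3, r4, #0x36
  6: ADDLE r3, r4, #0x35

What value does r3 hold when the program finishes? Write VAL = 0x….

[0] flags=0011 → (cmp)
[1] flags=0011 GT?F → skip
[2] flags=0011 LE?T → r1=0xa2
[3] flags=0011 PL?T → r4=0xbd
[4] flags=1000 → (cmp)
[5] flags=1000 VC?T → r3=0xf3
[6] flags=1000 LE?T → r3=0xf2

VAL = 0xf2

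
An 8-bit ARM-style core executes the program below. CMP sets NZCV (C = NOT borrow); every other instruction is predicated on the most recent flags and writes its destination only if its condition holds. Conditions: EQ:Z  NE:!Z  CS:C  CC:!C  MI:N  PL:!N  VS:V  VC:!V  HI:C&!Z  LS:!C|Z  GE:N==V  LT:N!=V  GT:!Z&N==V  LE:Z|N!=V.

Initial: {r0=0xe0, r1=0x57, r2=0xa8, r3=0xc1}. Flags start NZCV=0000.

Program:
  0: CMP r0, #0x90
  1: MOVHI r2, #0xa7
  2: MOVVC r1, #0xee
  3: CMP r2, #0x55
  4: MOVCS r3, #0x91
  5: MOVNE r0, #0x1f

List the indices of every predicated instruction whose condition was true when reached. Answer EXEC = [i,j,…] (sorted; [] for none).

[0] flags=0010 → (cmp)
[1] flags=0010 HI?T → r2=0xa7
[2] flags=0010 VC?T → r1=0xee
[3] flags=0011 → (cmp)
[4] flags=0011 CS?T → r3=0x91
[5] flags=0011 NE?T → r0=0x1f

EXEC = [1,2,4,5]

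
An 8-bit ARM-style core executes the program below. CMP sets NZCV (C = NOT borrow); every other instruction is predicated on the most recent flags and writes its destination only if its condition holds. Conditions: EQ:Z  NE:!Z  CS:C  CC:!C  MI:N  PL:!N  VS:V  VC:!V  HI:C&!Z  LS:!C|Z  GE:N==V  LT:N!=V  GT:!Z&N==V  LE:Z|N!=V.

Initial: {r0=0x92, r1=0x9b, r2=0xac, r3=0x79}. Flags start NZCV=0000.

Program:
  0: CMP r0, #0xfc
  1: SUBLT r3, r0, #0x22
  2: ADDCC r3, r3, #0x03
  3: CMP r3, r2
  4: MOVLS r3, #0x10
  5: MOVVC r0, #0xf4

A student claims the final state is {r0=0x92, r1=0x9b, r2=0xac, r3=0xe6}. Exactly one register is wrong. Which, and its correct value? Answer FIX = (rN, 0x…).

[0] flags=1000 → (cmp)
[1] flags=1000 LT?T → r3=0x70
[2] flags=1000 CC?T → r3=0x73
[3] flags=1001 → (cmp)
[4] flags=1001 LS?T → r3=0x10
[5] flags=1001 VC?F → skip

FIX = (r3, 0x10)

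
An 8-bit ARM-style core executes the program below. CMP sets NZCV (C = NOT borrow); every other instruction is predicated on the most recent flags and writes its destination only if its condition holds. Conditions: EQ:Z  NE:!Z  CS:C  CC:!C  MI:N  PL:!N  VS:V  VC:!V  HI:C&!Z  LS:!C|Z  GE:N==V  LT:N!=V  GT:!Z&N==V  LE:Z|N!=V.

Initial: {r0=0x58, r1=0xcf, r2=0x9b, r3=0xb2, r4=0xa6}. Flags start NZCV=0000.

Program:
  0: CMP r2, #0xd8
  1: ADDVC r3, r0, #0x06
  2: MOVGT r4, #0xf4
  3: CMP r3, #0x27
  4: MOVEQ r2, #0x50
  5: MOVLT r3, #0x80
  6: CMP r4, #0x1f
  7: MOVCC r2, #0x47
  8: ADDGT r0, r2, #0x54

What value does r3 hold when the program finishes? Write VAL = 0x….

VAL = 0x5e

[0] flags=1000 → (cmp)
[1] flags=1000 VC?T → r3=0x5e
[2] flags=1000 GT?F → skip
[3] flags=0010 → (cmp)
[4] flags=0010 EQ?F → skip
[5] flags=0010 LT?F → skip
[6] flags=1010 → (cmp)
[7] flags=1010 CC?F → skip
[8] flags=1010 GT?F → skip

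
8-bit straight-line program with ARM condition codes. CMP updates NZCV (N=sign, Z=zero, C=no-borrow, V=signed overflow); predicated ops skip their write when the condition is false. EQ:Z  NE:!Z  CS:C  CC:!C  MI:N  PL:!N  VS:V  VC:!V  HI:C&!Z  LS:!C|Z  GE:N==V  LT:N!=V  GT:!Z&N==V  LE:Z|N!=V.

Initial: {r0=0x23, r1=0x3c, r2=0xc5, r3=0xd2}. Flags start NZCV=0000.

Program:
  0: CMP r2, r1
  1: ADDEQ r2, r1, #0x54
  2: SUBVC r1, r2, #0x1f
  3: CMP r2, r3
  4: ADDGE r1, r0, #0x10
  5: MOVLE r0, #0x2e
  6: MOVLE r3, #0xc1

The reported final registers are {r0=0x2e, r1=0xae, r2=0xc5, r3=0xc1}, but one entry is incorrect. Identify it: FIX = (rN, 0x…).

FIX = (r1, 0xa6)

0: ✓ CMP  NZCV=1010
1: · ADDEQ
2: ✓ SUBVC  r1←0xa6
3: ✓ CMP  NZCV=1000
4: · ADDGE
5: ✓ MOVLE  r0←0x2e
6: ✓ MOVLE  r3←0xc1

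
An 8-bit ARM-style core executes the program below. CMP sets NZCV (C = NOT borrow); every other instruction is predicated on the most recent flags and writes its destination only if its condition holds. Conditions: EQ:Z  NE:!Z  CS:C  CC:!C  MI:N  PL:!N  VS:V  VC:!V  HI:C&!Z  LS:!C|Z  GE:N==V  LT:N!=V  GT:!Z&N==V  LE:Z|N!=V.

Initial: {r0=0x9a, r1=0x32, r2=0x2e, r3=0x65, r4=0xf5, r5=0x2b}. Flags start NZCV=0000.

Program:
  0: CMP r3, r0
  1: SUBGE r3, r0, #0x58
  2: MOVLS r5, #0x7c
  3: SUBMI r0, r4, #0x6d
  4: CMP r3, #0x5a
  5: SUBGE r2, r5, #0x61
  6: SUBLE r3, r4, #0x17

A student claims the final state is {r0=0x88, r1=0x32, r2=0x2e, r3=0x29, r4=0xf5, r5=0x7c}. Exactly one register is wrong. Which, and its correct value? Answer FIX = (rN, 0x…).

FIX = (r3, 0xde)

0: ✓ CMP  NZCV=1001
1: ✓ SUBGE  r3←0x42
2: ✓ MOVLS  r5←0x7c
3: ✓ SUBMI  r0←0x88
4: ✓ CMP  NZCV=1000
5: · SUBGE
6: ✓ SUBLE  r3←0xde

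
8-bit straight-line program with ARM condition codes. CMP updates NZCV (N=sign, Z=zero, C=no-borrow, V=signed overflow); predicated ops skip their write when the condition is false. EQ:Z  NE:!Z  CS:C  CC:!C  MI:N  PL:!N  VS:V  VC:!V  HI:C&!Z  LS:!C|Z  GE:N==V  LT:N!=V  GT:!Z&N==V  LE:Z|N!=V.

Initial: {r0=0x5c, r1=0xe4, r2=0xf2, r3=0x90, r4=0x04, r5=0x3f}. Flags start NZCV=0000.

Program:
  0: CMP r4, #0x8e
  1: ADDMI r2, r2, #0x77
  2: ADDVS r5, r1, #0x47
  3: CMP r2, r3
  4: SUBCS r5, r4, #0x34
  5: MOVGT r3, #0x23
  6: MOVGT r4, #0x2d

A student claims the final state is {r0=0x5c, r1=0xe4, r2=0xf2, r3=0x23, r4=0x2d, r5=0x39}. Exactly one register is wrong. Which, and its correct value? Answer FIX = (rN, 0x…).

FIX = (r5, 0xd0)

[0] flags=0000 → (cmp)
[1] flags=0000 MI?F → skip
[2] flags=0000 VS?F → skip
[3] flags=0010 → (cmp)
[4] flags=0010 CS?T → r5=0xd0
[5] flags=0010 GT?T → r3=0x23
[6] flags=0010 GT?T → r4=0x2d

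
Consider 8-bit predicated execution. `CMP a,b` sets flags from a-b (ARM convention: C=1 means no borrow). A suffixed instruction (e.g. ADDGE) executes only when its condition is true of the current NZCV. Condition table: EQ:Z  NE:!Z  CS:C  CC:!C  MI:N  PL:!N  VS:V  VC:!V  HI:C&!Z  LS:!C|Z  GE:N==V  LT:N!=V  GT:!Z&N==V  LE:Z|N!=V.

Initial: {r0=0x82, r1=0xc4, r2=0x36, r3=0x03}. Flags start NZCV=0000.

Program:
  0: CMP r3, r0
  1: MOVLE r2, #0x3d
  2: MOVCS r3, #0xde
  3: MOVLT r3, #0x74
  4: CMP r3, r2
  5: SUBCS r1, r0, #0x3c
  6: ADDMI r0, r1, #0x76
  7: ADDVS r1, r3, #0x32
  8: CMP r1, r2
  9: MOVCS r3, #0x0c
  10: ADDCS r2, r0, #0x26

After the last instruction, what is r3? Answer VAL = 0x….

[0] flags=1001 → (cmp)
[1] flags=1001 LE?F → skip
[2] flags=1001 CS?F → skip
[3] flags=1001 LT?F → skip
[4] flags=1000 → (cmp)
[5] flags=1000 CS?F → skip
[6] flags=1000 MI?T → r0=0x3a
[7] flags=1000 VS?F → skip
[8] flags=1010 → (cmp)
[9] flags=1010 CS?T → r3=0x0c
[10] flags=1010 CS?T → r2=0x60

VAL = 0x0c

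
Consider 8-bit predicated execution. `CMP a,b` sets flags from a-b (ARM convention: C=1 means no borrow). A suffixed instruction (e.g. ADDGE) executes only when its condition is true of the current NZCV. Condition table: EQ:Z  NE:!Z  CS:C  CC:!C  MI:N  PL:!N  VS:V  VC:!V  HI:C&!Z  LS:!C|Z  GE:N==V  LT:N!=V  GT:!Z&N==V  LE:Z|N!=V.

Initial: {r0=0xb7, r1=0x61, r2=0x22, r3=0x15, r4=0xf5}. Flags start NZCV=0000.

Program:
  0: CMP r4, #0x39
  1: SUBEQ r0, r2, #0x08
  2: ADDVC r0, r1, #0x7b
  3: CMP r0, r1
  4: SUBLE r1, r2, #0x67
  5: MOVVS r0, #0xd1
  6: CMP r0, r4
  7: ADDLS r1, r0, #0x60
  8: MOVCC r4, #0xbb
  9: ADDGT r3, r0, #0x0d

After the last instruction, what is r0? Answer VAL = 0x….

VAL = 0xd1

0: ✓ CMP  NZCV=1010
1: · SUBEQ
2: ✓ ADDVC  r0←0xdc
3: ✓ CMP  NZCV=0011
4: ✓ SUBLE  r1←0xbb
5: ✓ MOVVS  r0←0xd1
6: ✓ CMP  NZCV=1000
7: ✓ ADDLS  r1←0x31
8: ✓ MOVCC  r4←0xbb
9: · ADDGT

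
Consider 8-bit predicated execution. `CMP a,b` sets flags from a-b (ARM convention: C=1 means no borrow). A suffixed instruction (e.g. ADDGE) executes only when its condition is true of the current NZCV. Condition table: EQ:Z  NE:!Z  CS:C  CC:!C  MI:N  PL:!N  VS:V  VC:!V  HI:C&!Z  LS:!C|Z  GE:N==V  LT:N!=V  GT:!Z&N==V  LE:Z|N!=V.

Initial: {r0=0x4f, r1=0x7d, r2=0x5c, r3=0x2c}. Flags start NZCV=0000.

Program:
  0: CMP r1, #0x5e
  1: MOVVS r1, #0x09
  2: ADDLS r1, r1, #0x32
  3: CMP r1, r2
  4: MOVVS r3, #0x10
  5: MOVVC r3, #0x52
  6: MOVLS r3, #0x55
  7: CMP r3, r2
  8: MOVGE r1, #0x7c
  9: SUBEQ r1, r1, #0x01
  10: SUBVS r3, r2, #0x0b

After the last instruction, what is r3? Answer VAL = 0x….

VAL = 0x52

0: ✓ CMP  NZCV=0010
1: · MOVVS
2: · ADDLS
3: ✓ CMP  NZCV=0010
4: · MOVVS
5: ✓ MOVVC  r3←0x52
6: · MOVLS
7: ✓ CMP  NZCV=1000
8: · MOVGE
9: · SUBEQ
10: · SUBVS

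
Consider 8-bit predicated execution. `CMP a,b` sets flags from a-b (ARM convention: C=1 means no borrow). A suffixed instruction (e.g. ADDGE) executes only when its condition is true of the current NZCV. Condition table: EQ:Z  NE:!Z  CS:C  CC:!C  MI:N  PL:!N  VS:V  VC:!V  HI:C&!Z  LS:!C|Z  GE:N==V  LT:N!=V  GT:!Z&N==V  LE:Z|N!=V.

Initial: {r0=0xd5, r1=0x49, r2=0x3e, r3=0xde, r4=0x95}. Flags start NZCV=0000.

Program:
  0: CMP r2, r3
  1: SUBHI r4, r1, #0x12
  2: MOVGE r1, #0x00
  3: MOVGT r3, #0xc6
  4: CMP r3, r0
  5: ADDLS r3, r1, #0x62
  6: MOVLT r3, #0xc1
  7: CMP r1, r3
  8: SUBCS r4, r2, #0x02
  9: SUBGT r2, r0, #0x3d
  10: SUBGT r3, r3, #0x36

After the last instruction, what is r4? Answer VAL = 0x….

0: ✓ CMP  NZCV=0000
1: · SUBHI
2: ✓ MOVGE  r1←0x00
3: ✓ MOVGT  r3←0xc6
4: ✓ CMP  NZCV=1000
5: ✓ ADDLS  r3←0x62
6: ✓ MOVLT  r3←0xc1
7: ✓ CMP  NZCV=0000
8: · SUBCS
9: ✓ SUBGT  r2←0x98
10: ✓ SUBGT  r3←0x8b

VAL = 0x95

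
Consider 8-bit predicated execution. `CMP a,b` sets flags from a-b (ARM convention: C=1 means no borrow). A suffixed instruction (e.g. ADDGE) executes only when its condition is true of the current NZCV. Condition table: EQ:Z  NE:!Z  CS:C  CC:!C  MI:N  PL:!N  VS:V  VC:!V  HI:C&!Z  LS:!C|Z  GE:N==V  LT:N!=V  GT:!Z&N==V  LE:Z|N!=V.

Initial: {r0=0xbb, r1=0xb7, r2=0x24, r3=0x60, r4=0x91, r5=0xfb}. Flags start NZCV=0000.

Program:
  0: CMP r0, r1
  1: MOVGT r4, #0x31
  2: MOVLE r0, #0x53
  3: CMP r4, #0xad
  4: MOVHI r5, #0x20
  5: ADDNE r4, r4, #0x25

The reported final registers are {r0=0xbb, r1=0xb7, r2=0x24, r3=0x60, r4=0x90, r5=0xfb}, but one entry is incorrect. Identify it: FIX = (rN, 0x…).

[0] flags=0010 → (cmp)
[1] flags=0010 GT?T → r4=0x31
[2] flags=0010 LE?F → skip
[3] flags=1001 → (cmp)
[4] flags=1001 HI?F → skip
[5] flags=1001 NE?T → r4=0x56

FIX = (r4, 0x56)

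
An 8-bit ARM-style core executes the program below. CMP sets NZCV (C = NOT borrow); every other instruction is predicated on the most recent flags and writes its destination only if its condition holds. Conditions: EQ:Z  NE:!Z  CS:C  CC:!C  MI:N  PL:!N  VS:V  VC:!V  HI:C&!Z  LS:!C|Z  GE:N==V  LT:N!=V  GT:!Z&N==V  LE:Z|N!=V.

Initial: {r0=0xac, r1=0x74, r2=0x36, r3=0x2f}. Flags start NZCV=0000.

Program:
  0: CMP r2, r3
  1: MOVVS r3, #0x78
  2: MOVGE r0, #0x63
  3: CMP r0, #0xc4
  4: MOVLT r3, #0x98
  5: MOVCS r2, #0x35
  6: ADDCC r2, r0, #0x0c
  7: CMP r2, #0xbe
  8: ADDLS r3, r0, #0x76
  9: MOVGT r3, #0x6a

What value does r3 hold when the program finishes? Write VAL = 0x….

VAL = 0x6a

[0] flags=0010 → (cmp)
[1] flags=0010 VS?F → skip
[2] flags=0010 GE?T → r0=0x63
[3] flags=1001 → (cmp)
[4] flags=1001 LT?F → skip
[5] flags=1001 CS?F → skip
[6] flags=1001 CC?T → r2=0x6f
[7] flags=1001 → (cmp)
[8] flags=1001 LS?T → r3=0xd9
[9] flags=1001 GT?T → r3=0x6a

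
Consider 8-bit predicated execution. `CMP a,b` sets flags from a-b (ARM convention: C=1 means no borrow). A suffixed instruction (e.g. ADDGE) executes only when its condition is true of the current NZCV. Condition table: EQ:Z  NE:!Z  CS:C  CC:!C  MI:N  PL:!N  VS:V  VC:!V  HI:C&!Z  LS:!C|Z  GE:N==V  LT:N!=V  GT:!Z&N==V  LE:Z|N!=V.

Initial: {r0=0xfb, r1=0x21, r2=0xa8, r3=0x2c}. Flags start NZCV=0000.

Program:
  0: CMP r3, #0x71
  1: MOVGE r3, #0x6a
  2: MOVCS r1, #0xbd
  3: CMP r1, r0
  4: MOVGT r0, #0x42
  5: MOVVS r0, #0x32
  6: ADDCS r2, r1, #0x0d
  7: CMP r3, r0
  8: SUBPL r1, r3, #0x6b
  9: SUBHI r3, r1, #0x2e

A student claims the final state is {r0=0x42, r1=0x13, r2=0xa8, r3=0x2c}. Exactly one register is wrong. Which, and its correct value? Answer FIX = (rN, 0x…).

0: ✓ CMP  NZCV=1000
1: · MOVGE
2: · MOVCS
3: ✓ CMP  NZCV=0000
4: ✓ MOVGT  r0←0x42
5: · MOVVS
6: · ADDCS
7: ✓ CMP  NZCV=1000
8: · SUBPL
9: · SUBHI

FIX = (r1, 0x21)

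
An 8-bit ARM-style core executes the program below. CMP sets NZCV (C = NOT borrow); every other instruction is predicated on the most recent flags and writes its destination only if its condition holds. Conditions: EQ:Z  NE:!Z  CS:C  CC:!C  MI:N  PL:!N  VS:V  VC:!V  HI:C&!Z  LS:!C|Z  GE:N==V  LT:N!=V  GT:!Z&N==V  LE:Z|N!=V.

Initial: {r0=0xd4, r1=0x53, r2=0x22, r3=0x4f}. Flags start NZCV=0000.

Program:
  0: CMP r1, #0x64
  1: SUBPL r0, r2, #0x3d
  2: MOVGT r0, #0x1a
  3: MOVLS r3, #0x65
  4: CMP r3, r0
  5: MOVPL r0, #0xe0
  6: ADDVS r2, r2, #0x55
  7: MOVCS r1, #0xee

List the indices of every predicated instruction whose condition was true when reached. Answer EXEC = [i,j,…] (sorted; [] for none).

EXEC = [3,6]

[0] flags=1000 → (cmp)
[1] flags=1000 PL?F → skip
[2] flags=1000 GT?F → skip
[3] flags=1000 LS?T → r3=0x65
[4] flags=1001 → (cmp)
[5] flags=1001 PL?F → skip
[6] flags=1001 VS?T → r2=0x77
[7] flags=1001 CS?F → skip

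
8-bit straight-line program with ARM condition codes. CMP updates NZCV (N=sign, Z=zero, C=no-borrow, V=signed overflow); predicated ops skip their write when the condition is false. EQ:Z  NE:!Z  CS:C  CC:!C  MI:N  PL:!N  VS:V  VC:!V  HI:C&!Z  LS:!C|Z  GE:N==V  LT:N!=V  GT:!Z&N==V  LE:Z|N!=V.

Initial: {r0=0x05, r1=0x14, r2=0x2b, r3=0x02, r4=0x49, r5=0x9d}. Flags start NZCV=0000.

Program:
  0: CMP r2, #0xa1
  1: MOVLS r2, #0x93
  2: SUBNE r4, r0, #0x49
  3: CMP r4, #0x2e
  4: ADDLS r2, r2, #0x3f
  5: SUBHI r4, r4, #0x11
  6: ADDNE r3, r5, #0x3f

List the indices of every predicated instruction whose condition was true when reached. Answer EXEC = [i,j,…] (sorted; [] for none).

EXEC = [1,2,5,6]

[0] flags=1001 → (cmp)
[1] flags=1001 LS?T → r2=0x93
[2] flags=1001 NE?T → r4=0xbc
[3] flags=1010 → (cmp)
[4] flags=1010 LS?F → skip
[5] flags=1010 HI?T → r4=0xab
[6] flags=1010 NE?T → r3=0xdc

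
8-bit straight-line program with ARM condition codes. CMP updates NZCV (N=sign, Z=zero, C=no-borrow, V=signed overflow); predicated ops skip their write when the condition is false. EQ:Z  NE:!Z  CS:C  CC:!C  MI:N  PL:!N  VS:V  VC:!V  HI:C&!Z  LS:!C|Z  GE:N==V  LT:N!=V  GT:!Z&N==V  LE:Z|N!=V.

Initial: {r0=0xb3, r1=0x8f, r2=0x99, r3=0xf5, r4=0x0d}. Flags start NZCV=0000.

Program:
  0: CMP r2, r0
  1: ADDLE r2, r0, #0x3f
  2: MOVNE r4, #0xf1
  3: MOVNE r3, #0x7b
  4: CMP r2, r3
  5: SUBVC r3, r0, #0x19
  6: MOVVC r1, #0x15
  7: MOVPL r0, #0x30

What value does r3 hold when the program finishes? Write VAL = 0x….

0: ✓ CMP  NZCV=1000
1: ✓ ADDLE  r2←0xf2
2: ✓ MOVNE  r4←0xf1
3: ✓ MOVNE  r3←0x7b
4: ✓ CMP  NZCV=0011
5: · SUBVC
6: · MOVVC
7: ✓ MOVPL  r0←0x30

VAL = 0x7b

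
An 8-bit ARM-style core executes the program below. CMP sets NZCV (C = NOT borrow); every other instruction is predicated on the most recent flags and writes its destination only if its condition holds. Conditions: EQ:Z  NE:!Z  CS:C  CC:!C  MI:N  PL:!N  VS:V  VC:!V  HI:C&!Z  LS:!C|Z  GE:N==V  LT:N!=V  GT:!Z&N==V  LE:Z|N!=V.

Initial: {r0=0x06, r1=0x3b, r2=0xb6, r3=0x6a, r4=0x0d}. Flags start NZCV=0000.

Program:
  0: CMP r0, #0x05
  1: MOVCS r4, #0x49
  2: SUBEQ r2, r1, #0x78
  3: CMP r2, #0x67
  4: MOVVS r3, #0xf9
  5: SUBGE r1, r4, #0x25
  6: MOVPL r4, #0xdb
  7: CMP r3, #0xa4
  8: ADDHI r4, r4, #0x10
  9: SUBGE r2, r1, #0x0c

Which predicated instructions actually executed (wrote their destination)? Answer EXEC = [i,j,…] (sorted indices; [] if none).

[0] flags=0010 → (cmp)
[1] flags=0010 CS?T → r4=0x49
[2] flags=0010 EQ?F → skip
[3] flags=0011 → (cmp)
[4] flags=0011 VS?T → r3=0xf9
[5] flags=0011 GE?F → skip
[6] flags=0011 PL?T → r4=0xdb
[7] flags=0010 → (cmp)
[8] flags=0010 HI?T → r4=0xeb
[9] flags=0010 GE?T → r2=0x2f

EXEC = [1,4,6,8,9]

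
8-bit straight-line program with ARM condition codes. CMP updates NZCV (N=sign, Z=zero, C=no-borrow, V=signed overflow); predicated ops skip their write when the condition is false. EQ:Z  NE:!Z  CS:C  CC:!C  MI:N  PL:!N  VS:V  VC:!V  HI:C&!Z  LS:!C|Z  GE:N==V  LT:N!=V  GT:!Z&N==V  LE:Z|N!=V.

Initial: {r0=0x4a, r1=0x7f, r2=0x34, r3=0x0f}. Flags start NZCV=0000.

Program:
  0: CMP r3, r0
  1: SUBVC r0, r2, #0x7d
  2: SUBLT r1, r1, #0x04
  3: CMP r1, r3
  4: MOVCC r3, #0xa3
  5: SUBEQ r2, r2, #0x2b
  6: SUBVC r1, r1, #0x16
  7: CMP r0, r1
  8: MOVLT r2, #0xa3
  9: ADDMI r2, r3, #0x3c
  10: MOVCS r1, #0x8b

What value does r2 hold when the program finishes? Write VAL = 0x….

0: ✓ CMP  NZCV=1000
1: ✓ SUBVC  r0←0xb7
2: ✓ SUBLT  r1←0x7b
3: ✓ CMP  NZCV=0010
4: · MOVCC
5: · SUBEQ
6: ✓ SUBVC  r1←0x65
7: ✓ CMP  NZCV=0011
8: ✓ MOVLT  r2←0xa3
9: · ADDMI
10: ✓ MOVCS  r1←0x8b

VAL = 0xa3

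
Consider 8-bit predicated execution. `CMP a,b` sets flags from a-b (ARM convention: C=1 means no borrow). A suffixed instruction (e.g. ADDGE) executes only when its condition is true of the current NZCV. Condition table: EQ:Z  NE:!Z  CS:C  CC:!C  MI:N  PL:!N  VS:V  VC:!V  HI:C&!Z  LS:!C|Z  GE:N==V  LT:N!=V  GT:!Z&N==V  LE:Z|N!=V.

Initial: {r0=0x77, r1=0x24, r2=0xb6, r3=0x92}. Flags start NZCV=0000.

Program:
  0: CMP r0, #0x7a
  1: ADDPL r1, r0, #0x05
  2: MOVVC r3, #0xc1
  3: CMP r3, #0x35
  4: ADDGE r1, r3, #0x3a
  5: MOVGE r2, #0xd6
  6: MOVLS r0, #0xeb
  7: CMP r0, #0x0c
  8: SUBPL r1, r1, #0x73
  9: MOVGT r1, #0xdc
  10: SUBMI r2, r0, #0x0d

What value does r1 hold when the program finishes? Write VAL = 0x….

0: ✓ CMP  NZCV=1000
1: · ADDPL
2: ✓ MOVVC  r3←0xc1
3: ✓ CMP  NZCV=1010
4: · ADDGE
5: · MOVGE
6: · MOVLS
7: ✓ CMP  NZCV=0010
8: ✓ SUBPL  r1←0xb1
9: ✓ MOVGT  r1←0xdc
10: · SUBMI

VAL = 0xdc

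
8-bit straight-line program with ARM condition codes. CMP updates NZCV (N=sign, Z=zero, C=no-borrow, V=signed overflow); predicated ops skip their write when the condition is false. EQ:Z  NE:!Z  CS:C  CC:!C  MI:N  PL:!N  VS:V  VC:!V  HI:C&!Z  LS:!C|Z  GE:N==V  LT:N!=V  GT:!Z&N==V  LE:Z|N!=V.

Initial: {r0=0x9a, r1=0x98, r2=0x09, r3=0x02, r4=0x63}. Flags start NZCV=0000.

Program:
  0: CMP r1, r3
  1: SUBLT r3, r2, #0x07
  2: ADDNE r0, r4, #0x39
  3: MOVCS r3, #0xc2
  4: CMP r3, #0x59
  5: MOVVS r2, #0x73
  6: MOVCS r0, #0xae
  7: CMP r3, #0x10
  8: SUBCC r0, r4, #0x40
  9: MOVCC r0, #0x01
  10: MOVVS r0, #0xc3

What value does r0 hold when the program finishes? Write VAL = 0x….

VAL = 0xae

0: ✓ CMP  NZCV=1010
1: ✓ SUBLT  r3←0x02
2: ✓ ADDNE  r0←0x9c
3: ✓ MOVCS  r3←0xc2
4: ✓ CMP  NZCV=0011
5: ✓ MOVVS  r2←0x73
6: ✓ MOVCS  r0←0xae
7: ✓ CMP  NZCV=1010
8: · SUBCC
9: · MOVCC
10: · MOVVS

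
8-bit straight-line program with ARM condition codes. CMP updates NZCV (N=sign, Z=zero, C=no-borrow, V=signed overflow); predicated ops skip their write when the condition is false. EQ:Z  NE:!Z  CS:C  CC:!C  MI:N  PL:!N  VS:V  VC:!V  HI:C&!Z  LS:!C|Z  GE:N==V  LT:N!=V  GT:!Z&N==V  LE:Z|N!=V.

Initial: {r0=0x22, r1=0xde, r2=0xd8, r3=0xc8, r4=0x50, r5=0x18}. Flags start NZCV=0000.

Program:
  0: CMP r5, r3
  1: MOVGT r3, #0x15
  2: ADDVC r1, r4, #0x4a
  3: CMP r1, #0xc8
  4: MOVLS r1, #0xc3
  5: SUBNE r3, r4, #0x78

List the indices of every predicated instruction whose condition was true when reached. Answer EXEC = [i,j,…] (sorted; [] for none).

EXEC = [1,2,4,5]

0: ✓ CMP  NZCV=0000
1: ✓ MOVGT  r3←0x15
2: ✓ ADDVC  r1←0x9a
3: ✓ CMP  NZCV=1000
4: ✓ MOVLS  r1←0xc3
5: ✓ SUBNE  r3←0xd8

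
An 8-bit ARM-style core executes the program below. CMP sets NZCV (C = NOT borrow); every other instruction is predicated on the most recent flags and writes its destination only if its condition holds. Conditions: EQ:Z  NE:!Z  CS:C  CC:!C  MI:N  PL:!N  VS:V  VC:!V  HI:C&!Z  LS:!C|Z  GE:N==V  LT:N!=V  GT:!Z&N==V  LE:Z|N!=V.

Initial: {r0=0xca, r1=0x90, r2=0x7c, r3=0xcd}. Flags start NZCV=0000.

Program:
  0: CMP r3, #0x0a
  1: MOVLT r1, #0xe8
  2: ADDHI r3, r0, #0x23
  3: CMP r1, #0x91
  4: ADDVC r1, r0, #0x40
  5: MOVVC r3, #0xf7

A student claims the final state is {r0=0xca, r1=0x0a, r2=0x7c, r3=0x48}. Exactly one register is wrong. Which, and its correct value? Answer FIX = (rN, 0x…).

FIX = (r3, 0xf7)

[0] flags=1010 → (cmp)
[1] flags=1010 LT?T → r1=0xe8
[2] flags=1010 HI?T → r3=0xed
[3] flags=0010 → (cmp)
[4] flags=0010 VC?T → r1=0x0a
[5] flags=0010 VC?T → r3=0xf7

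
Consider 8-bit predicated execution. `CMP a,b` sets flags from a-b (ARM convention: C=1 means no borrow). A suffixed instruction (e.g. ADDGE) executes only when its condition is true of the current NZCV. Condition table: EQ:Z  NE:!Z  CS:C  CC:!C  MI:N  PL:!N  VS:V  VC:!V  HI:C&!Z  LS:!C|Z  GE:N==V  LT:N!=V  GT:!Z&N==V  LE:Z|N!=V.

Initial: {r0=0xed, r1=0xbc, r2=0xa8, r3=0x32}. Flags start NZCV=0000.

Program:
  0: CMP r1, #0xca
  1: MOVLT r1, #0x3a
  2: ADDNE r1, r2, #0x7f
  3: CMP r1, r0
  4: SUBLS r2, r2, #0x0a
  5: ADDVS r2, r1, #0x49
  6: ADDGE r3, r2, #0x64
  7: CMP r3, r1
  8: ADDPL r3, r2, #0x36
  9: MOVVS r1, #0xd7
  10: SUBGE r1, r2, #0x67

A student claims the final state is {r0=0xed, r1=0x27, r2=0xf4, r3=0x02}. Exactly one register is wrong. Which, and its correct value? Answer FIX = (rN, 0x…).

FIX = (r2, 0x9e)

[0] flags=1000 → (cmp)
[1] flags=1000 LT?T → r1=0x3a
[2] flags=1000 NE?T → r1=0x27
[3] flags=0000 → (cmp)
[4] flags=0000 LS?T → r2=0x9e
[5] flags=0000 VS?F → skip
[6] flags=0000 GE?T → r3=0x02
[7] flags=1000 → (cmp)
[8] flags=1000 PL?F → skip
[9] flags=1000 VS?F → skip
[10] flags=1000 GE?F → skip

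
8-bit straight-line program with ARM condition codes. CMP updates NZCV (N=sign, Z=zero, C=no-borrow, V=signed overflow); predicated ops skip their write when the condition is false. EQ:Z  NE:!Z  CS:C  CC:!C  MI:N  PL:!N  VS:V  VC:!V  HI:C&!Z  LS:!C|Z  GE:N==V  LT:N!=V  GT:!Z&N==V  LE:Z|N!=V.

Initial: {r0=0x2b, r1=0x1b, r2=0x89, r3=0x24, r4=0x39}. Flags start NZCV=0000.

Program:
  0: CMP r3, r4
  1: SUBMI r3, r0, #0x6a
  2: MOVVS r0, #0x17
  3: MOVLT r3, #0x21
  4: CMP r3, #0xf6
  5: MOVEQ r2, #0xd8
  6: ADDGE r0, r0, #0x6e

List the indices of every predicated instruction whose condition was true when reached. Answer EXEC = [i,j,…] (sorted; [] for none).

0: ✓ CMP  NZCV=1000
1: ✓ SUBMI  r3←0xc1
2: · MOVVS
3: ✓ MOVLT  r3←0x21
4: ✓ CMP  NZCV=0000
5: · MOVEQ
6: ✓ ADDGE  r0←0x99

EXEC = [1,3,6]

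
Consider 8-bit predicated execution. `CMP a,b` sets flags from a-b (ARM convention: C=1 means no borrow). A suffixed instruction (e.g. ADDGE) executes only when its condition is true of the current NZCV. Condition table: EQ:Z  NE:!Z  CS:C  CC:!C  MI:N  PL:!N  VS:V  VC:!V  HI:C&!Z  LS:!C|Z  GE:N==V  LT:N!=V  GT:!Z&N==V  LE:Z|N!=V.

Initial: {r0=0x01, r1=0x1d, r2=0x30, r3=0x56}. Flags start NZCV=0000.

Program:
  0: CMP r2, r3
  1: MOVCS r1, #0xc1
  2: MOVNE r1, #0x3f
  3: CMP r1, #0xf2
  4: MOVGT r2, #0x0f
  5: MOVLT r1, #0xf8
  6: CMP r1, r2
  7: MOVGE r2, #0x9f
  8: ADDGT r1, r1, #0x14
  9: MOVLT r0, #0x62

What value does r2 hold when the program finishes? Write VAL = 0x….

VAL = 0x9f

[0] flags=1000 → (cmp)
[1] flags=1000 CS?F → skip
[2] flags=1000 NE?T → r1=0x3f
[3] flags=0000 → (cmp)
[4] flags=0000 GT?T → r2=0x0f
[5] flags=0000 LT?F → skip
[6] flags=0010 → (cmp)
[7] flags=0010 GE?T → r2=0x9f
[8] flags=0010 GT?T → r1=0x53
[9] flags=0010 LT?F → skip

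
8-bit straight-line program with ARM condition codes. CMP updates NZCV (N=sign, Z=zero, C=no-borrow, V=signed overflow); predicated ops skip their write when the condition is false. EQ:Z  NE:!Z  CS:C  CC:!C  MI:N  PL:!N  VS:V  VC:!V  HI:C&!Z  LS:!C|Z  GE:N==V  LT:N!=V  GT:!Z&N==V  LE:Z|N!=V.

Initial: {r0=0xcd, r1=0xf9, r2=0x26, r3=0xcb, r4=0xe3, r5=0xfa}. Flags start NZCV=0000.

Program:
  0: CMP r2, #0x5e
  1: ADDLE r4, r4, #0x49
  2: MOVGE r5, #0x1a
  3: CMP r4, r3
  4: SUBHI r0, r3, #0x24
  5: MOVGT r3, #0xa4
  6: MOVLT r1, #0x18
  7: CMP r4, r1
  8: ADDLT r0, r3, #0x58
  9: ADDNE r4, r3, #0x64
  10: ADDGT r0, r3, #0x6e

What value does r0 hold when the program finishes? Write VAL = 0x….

VAL = 0x12

0: ✓ CMP  NZCV=1000
1: ✓ ADDLE  r4←0x2c
2: · MOVGE
3: ✓ CMP  NZCV=0000
4: · SUBHI
5: ✓ MOVGT  r3←0xa4
6: · MOVLT
7: ✓ CMP  NZCV=0000
8: · ADDLT
9: ✓ ADDNE  r4←0x08
10: ✓ ADDGT  r0←0x12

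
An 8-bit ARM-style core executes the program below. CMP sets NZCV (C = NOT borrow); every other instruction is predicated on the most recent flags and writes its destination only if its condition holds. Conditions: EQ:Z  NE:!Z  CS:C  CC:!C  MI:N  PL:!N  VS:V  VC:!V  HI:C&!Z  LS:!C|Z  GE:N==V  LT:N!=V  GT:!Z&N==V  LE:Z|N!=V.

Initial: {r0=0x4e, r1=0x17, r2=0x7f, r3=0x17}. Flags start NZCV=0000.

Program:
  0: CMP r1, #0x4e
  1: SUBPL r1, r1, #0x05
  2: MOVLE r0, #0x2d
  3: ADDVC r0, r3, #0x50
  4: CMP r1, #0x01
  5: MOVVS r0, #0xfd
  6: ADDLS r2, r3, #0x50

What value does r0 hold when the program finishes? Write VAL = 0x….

VAL = 0x67

0: ✓ CMP  NZCV=1000
1: · SUBPL
2: ✓ MOVLE  r0←0x2d
3: ✓ ADDVC  r0←0x67
4: ✓ CMP  NZCV=0010
5: · MOVVS
6: · ADDLS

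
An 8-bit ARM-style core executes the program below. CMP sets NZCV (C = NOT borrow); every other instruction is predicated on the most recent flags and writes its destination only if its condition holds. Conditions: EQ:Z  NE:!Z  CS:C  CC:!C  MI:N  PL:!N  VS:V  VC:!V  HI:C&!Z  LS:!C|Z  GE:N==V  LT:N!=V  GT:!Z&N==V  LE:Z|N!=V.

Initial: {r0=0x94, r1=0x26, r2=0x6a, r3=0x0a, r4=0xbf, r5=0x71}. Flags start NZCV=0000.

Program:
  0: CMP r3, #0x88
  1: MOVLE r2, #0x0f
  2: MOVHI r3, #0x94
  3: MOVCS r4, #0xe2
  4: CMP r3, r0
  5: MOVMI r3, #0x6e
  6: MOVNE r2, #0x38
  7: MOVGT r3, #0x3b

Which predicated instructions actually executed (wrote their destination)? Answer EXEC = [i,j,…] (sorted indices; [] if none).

EXEC = [6,7]

[0] flags=1001 → (cmp)
[1] flags=1001 LE?F → skip
[2] flags=1001 HI?F → skip
[3] flags=1001 CS?F → skip
[4] flags=0000 → (cmp)
[5] flags=0000 MI?F → skip
[6] flags=0000 NE?T → r2=0x38
[7] flags=0000 GT?T → r3=0x3b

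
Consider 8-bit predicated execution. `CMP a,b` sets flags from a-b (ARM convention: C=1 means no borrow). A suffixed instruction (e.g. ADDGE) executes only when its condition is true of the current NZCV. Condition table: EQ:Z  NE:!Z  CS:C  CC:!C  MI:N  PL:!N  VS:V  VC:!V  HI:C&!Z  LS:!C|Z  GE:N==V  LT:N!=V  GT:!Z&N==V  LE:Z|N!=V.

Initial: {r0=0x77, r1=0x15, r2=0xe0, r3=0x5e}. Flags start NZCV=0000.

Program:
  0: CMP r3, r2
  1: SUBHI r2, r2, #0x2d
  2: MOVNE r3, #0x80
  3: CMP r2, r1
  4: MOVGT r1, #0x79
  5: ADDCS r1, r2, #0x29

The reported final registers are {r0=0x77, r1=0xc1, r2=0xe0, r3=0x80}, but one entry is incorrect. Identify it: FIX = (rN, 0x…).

FIX = (r1, 0x09)

0: ✓ CMP  NZCV=0000
1: · SUBHI
2: ✓ MOVNE  r3←0x80
3: ✓ CMP  NZCV=1010
4: · MOVGT
5: ✓ ADDCS  r1←0x09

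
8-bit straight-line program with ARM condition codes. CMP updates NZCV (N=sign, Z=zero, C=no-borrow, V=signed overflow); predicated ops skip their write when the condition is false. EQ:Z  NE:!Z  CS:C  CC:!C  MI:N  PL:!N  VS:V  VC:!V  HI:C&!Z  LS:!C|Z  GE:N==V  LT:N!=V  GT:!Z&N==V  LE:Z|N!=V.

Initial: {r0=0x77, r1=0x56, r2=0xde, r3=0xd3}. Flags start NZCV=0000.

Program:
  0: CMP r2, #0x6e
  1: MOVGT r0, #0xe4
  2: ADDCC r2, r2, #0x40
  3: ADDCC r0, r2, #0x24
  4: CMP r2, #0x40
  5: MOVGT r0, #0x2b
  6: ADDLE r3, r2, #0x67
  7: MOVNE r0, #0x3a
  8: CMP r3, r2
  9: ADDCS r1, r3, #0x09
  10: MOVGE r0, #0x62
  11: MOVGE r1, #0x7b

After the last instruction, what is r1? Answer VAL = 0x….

VAL = 0x7b

0: ✓ CMP  NZCV=0011
1: · MOVGT
2: · ADDCC
3: · ADDCC
4: ✓ CMP  NZCV=1010
5: · MOVGT
6: ✓ ADDLE  r3←0x45
7: ✓ MOVNE  r0←0x3a
8: ✓ CMP  NZCV=0000
9: · ADDCS
10: ✓ MOVGE  r0←0x62
11: ✓ MOVGE  r1←0x7b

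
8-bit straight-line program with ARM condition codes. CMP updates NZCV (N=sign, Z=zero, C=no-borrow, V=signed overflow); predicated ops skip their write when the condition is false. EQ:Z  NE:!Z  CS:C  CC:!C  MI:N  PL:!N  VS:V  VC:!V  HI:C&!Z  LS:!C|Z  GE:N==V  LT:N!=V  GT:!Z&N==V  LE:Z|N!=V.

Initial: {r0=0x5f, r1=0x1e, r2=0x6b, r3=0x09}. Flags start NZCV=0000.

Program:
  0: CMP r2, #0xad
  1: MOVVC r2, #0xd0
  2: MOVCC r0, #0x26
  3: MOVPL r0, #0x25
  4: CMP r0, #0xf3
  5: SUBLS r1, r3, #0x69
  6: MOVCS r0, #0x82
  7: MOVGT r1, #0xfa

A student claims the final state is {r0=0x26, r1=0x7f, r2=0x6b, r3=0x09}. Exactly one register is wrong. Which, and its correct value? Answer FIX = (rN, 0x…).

0: ✓ CMP  NZCV=1001
1: · MOVVC
2: ✓ MOVCC  r0←0x26
3: · MOVPL
4: ✓ CMP  NZCV=0000
5: ✓ SUBLS  r1←0xa0
6: · MOVCS
7: ✓ MOVGT  r1←0xfa

FIX = (r1, 0xfa)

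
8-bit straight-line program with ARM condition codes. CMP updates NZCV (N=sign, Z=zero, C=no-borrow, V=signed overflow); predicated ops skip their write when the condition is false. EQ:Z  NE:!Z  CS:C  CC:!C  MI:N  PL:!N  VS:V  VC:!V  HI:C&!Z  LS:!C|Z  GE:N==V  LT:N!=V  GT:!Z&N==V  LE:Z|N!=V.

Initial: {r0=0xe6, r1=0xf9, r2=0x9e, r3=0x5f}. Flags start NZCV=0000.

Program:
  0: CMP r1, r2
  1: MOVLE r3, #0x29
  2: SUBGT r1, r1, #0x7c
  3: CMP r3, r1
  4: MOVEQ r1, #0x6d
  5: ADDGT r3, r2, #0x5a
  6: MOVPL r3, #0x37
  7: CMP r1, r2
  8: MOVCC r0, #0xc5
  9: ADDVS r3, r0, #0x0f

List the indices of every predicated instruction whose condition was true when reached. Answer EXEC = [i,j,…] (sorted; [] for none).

[0] flags=0010 → (cmp)
[1] flags=0010 LE?F → skip
[2] flags=0010 GT?T → r1=0x7d
[3] flags=1000 → (cmp)
[4] flags=1000 EQ?F → skip
[5] flags=1000 GT?F → skip
[6] flags=1000 PL?F → skip
[7] flags=1001 → (cmp)
[8] flags=1001 CC?T → r0=0xc5
[9] flags=1001 VS?T → r3=0xd4

EXEC = [2,8,9]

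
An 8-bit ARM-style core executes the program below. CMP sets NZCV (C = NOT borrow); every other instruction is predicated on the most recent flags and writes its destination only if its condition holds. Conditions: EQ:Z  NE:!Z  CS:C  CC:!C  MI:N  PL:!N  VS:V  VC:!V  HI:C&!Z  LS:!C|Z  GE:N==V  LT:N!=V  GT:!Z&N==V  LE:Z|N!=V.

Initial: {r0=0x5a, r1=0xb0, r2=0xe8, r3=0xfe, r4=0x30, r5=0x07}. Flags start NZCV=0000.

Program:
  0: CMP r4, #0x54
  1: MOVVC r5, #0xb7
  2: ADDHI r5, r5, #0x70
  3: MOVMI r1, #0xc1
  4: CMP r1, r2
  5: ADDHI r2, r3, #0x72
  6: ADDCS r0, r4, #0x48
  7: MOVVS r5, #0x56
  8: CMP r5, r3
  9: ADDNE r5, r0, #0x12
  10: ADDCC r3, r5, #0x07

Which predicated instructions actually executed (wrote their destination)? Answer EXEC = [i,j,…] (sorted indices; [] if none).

EXEC = [1,3,9,10]

[0] flags=1000 → (cmp)
[1] flags=1000 VC?T → r5=0xb7
[2] flags=1000 HI?F → skip
[3] flags=1000 MI?T → r1=0xc1
[4] flags=1000 → (cmp)
[5] flags=1000 HI?F → skip
[6] flags=1000 CS?F → skip
[7] flags=1000 VS?F → skip
[8] flags=1000 → (cmp)
[9] flags=1000 NE?T → r5=0x6c
[10] flags=1000 CC?T → r3=0x73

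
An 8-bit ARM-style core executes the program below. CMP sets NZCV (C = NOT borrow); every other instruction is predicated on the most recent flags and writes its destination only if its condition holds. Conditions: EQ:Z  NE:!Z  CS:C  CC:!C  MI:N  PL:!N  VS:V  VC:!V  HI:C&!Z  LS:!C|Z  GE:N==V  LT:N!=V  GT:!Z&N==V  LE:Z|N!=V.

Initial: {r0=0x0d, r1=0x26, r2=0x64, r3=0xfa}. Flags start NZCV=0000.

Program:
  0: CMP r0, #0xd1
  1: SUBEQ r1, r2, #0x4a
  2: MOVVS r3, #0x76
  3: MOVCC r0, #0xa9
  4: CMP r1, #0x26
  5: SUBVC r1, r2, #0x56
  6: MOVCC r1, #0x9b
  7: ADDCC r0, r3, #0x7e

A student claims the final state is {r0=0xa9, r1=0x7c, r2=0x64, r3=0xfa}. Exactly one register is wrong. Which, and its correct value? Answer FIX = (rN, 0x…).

FIX = (r1, 0x0e)

0: ✓ CMP  NZCV=0000
1: · SUBEQ
2: · MOVVS
3: ✓ MOVCC  r0←0xa9
4: ✓ CMP  NZCV=0110
5: ✓ SUBVC  r1←0x0e
6: · MOVCC
7: · ADDCC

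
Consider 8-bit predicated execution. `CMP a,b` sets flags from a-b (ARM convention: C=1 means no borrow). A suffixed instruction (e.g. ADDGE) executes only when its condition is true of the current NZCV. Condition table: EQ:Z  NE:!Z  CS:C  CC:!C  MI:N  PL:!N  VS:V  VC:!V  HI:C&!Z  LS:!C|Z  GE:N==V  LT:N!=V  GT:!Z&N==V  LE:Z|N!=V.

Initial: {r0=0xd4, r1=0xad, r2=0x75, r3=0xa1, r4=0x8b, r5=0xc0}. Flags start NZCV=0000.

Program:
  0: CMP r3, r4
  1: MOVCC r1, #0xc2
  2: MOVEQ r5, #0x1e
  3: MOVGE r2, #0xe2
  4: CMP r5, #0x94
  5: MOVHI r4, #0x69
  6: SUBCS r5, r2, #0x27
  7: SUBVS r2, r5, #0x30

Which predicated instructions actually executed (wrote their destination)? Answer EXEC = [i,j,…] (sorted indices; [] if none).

EXEC = [3,5,6]

[0] flags=0010 → (cmp)
[1] flags=0010 CC?F → skip
[2] flags=0010 EQ?F → skip
[3] flags=0010 GE?T → r2=0xe2
[4] flags=0010 → (cmp)
[5] flags=0010 HI?T → r4=0x69
[6] flags=0010 CS?T → r5=0xbb
[7] flags=0010 VS?F → skip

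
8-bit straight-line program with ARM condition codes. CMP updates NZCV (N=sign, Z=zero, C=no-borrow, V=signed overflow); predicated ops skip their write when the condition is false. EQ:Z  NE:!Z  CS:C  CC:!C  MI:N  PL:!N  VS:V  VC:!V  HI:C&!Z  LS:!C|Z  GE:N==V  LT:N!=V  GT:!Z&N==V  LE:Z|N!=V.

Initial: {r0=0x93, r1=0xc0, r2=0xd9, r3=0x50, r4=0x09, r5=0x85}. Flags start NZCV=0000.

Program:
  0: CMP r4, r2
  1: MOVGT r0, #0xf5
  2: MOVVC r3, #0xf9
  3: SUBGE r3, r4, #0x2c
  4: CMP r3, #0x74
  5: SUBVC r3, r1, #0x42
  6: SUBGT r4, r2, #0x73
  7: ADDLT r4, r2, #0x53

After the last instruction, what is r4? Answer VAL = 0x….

0: ✓ CMP  NZCV=0000
1: ✓ MOVGT  r0←0xf5
2: ✓ MOVVC  r3←0xf9
3: ✓ SUBGE  r3←0xdd
4: ✓ CMP  NZCV=0011
5: · SUBVC
6: · SUBGT
7: ✓ ADDLT  r4←0x2c

VAL = 0x2c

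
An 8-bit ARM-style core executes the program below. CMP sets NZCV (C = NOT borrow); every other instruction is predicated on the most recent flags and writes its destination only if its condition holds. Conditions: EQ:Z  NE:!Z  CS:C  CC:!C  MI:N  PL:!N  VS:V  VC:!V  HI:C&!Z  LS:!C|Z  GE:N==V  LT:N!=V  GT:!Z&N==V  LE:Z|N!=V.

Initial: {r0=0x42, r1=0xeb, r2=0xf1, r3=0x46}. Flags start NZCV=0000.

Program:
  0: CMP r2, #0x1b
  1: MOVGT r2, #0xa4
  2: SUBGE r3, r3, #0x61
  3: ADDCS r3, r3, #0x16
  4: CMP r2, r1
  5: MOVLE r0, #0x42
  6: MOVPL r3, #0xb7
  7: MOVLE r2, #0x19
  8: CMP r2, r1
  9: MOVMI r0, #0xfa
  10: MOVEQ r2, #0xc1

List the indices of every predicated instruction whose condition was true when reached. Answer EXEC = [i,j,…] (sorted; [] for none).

0: ✓ CMP  NZCV=1010
1: · MOVGT
2: · SUBGE
3: ✓ ADDCS  r3←0x5c
4: ✓ CMP  NZCV=0010
5: · MOVLE
6: ✓ MOVPL  r3←0xb7
7: · MOVLE
8: ✓ CMP  NZCV=0010
9: · MOVMI
10: · MOVEQ

EXEC = [3,6]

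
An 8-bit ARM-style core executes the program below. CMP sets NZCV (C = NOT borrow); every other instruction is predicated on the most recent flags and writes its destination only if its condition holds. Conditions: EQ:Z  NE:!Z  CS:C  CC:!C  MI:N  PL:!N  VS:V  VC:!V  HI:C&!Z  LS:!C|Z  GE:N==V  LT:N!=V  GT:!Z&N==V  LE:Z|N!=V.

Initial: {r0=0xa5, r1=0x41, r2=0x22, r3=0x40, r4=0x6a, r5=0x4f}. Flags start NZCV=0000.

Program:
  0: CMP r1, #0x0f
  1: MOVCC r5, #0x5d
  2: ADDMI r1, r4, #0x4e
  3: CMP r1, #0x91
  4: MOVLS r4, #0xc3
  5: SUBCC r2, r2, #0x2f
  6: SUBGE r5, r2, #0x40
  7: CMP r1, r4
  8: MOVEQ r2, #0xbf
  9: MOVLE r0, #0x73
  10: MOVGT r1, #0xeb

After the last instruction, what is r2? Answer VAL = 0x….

[0] flags=0010 → (cmp)
[1] flags=0010 CC?F → skip
[2] flags=0010 MI?F → skip
[3] flags=1001 → (cmp)
[4] flags=1001 LS?T → r4=0xc3
[5] flags=1001 CC?T → r2=0xf3
[6] flags=1001 GE?T → r5=0xb3
[7] flags=0000 → (cmp)
[8] flags=0000 EQ?F → skip
[9] flags=0000 LE?F → skip
[10] flags=0000 GT?T → r1=0xeb

VAL = 0xf3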